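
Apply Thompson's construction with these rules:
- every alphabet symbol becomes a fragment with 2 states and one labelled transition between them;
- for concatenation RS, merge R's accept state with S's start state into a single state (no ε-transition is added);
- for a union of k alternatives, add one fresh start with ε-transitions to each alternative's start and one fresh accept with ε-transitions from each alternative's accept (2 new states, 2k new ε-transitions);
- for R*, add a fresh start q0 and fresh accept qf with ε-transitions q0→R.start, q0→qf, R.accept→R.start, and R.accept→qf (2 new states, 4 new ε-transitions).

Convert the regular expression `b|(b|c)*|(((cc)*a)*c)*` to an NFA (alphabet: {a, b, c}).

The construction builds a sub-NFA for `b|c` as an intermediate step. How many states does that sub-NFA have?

Fragment for `b|c`:
Each of the 2 symbol leaves contributes a 2-state fragment.
  b|c = 6 states

6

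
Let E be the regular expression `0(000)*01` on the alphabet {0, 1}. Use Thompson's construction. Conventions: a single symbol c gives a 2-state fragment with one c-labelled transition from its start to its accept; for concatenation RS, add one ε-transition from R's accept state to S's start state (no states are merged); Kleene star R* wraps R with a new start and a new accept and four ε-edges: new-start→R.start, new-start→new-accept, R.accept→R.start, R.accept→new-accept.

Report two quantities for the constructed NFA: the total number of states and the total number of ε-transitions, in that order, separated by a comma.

14, 9

Building bottom-up:
Each of the 6 symbol leaves contributes 2 states and 0 ε-transitions.
  000 — 6 states, 2 ε-transitions
  (000)* — 8 states, 6 ε-transitions
  0(000)*01 — 14 states, 9 ε-transitions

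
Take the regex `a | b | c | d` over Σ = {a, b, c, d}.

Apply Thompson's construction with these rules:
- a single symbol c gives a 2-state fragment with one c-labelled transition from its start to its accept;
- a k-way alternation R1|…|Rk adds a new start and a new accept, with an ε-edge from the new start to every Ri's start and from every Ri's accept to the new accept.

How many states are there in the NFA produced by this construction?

10

Building bottom-up:
Each of the 4 symbol leaves contributes a 2-state fragment.
  a | b | c | d : 10 states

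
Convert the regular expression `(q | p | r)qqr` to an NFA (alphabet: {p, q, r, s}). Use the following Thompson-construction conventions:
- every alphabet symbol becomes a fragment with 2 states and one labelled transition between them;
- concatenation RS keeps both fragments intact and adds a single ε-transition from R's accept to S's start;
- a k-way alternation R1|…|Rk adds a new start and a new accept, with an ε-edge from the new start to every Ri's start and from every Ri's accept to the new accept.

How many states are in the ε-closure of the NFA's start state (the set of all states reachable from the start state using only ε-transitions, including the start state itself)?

4

Compute the ε-closure size of each fragment's start state recursively; a symbol fragment's start has no outgoing ε-edge, so its closure is just itself (size 1).
  q | p | r : new start ε-reaches every alternative's start; none of them accept ε, so the new accept is not reached: |closure| = 1 + 1 + 1 + 1 = 4
  (q | p | r)qqr : |closure| equals the left operand's closure size = 4 (its accept is not ε-reachable, so the closure stops there)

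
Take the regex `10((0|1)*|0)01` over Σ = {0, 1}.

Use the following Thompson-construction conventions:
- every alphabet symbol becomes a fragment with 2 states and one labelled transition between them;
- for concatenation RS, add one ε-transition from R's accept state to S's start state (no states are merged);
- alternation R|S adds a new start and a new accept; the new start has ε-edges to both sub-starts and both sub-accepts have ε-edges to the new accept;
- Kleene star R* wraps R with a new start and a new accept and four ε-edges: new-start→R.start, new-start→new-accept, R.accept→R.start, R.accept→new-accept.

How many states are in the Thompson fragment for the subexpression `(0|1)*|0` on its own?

12

Fragment for `(0|1)*|0`:
Each of the 3 symbol leaves contributes a 2-state fragment.
  0|1 : 6 states
  (0|1)* : 8 states
  (0|1)*|0 : 12 states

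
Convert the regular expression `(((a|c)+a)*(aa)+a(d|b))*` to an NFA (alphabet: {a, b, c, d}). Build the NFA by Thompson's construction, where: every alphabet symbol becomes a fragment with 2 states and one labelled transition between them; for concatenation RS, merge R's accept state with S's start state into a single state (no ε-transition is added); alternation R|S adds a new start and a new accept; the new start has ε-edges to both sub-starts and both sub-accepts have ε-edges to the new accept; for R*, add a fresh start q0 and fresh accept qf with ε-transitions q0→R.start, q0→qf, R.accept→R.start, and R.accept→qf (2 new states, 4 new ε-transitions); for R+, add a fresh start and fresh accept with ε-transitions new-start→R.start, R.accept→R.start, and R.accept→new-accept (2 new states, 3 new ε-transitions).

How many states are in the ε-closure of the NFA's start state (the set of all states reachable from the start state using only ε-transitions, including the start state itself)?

9

Compute the ε-closure size of each fragment's start state recursively; a symbol fragment's start has no outgoing ε-edge, so its closure is just itself (size 1).
  a|c : C = 1 + 1 + 1 = 3 (the new accept is not ε-reachable since no branch accepts ε)
  (a|c)+ : new start ε-reaches only the body's start; the new accept needs a symbol first: C = 1 + 3 = 4
  (a|c)+a : same as the first factor's closure: C = 4
  ((a|c)+a)* : the star's fresh start ε-reaches both the body's start and the fresh accept: C = 2 + 4 = 6
  aa : C equals the left operand's closure size = 1 (its accept is not ε-reachable, so the closure stops there)
  (aa)+ : new start ε-reaches only the body's start; the new accept needs a symbol first: C = 1 + 1 = 2
  d|b : new start ε-reaches every alternative's start; none of them accept ε, so the new accept is not reached: C = 1 + 1 + 1 = 3
  ((a|c)+a)*(aa)+a(d|b) : the left operand accepts ε, so the closure extends into the next operand (the shared merged state is already counted); C = 6 + (2−1) = 7
  (((a|c)+a)*(aa)+a(d|b))* : the star's fresh start ε-reaches both the body's start and the fresh accept: C = 2 + 7 = 9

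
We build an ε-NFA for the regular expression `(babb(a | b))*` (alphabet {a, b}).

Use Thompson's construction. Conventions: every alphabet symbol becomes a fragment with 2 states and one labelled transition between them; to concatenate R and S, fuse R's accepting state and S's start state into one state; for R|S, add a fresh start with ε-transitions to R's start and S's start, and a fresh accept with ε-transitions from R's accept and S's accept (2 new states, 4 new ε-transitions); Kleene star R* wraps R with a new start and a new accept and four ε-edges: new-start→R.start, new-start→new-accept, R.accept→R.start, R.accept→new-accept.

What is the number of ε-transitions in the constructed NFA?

8

Building bottom-up:
Each of the 6 symbol leaves contributes 0 ε-transitions.
  a | b = 4 ε-transitions
  babb(a | b) = 4 ε-transitions
  (babb(a | b))* = 8 ε-transitions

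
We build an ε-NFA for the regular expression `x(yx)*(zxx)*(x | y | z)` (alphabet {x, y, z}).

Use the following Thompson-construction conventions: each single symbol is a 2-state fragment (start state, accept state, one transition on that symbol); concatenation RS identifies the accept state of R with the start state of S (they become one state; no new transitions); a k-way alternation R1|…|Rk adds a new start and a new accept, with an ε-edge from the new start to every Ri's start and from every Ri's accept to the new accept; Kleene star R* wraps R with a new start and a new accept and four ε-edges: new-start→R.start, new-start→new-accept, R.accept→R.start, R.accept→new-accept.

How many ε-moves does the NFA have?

14

Bottom-up over the parse tree:
Each of the 9 symbol leaves contributes 0 ε-transitions.
  yx → 0 ε-transitions
  (yx)* → 4 ε-transitions
  zxx → 0 ε-transitions
  (zxx)* → 4 ε-transitions
  x | y | z → 6 ε-transitions
  x(yx)*(zxx)*(x | y | z) → 14 ε-transitions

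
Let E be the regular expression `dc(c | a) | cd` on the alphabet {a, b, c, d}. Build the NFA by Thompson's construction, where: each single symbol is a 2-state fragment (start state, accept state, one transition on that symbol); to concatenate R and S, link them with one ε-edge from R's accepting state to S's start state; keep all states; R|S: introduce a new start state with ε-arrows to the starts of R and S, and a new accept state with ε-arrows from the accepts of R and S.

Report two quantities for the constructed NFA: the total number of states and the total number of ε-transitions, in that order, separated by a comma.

By structural recursion:
Each of the 6 symbol leaves contributes 2 states and 0 ε-transitions.
  c | a → 6 states, 4 ε-transitions
  dc(c | a) → 10 states, 6 ε-transitions
  cd → 4 states, 1 ε-transition
  dc(c | a) | cd → 16 states, 11 ε-transitions

16, 11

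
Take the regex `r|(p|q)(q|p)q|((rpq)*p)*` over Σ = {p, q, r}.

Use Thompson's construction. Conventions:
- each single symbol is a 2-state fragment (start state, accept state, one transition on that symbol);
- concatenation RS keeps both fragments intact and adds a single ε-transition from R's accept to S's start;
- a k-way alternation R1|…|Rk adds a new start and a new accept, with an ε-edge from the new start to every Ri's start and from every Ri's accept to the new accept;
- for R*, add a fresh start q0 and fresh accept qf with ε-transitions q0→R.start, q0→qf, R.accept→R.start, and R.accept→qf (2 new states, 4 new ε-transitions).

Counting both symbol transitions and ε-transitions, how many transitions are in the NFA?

Recursing over subexpressions:
Each of the 10 symbol leaves contributes 1 transition (1 symbol, 0 ε).
  p|q : 6 transitions (2 symbol, 4 ε)
  q|p : 6 transitions (2 symbol, 4 ε)
  (p|q)(q|p)q : 15 transitions (5 symbol, 10 ε)
  rpq : 5 transitions (3 symbol, 2 ε)
  (rpq)* : 9 transitions (3 symbol, 6 ε)
  (rpq)*p : 11 transitions (4 symbol, 7 ε)
  ((rpq)*p)* : 15 transitions (4 symbol, 11 ε)
  r|(p|q)(q|p)q|((rpq)*p)* : 37 transitions (10 symbol, 27 ε)

37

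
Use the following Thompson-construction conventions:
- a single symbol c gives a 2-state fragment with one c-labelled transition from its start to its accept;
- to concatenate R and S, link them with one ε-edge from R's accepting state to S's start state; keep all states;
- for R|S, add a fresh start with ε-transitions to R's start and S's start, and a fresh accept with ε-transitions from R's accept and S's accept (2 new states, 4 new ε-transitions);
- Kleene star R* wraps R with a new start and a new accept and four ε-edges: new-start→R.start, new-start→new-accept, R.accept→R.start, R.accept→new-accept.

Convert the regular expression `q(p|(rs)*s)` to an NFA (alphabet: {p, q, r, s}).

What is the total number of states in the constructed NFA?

Bottom-up over the parse tree:
Each of the 5 symbol leaves contributes a 2-state fragment.
  rs — 4 states
  (rs)* — 6 states
  (rs)*s — 8 states
  p|(rs)*s — 12 states
  q(p|(rs)*s) — 14 states

14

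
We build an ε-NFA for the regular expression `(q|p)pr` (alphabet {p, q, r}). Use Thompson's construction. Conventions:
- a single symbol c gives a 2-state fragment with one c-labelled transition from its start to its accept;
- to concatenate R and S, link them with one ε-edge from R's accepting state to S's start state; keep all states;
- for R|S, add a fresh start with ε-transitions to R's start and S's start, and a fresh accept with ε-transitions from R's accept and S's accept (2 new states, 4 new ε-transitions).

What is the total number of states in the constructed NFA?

10

By structural recursion:
Each of the 4 symbol leaves contributes a 2-state fragment.
  q|p : 6 states
  (q|p)pr : 10 states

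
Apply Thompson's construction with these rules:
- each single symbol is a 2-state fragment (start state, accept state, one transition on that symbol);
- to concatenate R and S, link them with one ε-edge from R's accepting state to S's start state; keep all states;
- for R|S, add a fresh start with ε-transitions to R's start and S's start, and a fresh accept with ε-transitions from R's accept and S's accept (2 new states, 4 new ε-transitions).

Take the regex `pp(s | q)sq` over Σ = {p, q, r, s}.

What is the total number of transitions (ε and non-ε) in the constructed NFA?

14

Recursing over subexpressions:
Each of the 6 symbol leaves contributes 1 transition (1 symbol, 0 ε).
  s | q = 6 transitions (2 symbol, 4 ε)
  pp(s | q)sq = 14 transitions (6 symbol, 8 ε)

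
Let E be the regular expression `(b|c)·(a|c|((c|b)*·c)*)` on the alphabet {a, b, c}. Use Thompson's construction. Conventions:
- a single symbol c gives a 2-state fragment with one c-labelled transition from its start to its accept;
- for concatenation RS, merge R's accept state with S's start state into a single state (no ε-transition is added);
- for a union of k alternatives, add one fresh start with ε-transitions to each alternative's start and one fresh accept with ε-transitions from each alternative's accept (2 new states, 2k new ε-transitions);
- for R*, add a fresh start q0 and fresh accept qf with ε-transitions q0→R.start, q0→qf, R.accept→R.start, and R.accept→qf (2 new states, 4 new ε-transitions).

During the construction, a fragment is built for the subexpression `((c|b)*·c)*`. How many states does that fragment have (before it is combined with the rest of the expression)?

Fragment for `((c|b)*·c)*`:
Each of the 3 symbol leaves contributes a 2-state fragment.
  c|b : 6 states
  (c|b)* : 8 states
  (c|b)*·c : 9 states
  ((c|b)*·c)* : 11 states

11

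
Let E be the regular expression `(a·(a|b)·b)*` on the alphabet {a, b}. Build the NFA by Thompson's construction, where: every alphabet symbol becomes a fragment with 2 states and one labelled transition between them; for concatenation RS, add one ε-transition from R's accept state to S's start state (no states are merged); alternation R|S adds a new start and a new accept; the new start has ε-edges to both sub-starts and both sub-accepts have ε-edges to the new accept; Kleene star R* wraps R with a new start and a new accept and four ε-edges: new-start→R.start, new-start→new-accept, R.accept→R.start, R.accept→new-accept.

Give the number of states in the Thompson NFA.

12

Building bottom-up:
Each of the 4 symbol leaves contributes a 2-state fragment.
  a|b — 6 states
  a·(a|b)·b — 10 states
  (a·(a|b)·b)* — 12 states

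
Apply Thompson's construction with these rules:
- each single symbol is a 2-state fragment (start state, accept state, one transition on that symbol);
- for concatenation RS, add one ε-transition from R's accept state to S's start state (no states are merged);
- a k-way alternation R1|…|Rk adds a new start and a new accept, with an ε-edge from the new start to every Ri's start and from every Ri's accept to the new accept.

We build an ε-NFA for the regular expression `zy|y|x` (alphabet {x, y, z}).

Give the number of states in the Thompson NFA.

10

By structural recursion:
Each of the 4 symbol leaves contributes a 2-state fragment.
  zy → 4 states
  zy|y|x → 10 states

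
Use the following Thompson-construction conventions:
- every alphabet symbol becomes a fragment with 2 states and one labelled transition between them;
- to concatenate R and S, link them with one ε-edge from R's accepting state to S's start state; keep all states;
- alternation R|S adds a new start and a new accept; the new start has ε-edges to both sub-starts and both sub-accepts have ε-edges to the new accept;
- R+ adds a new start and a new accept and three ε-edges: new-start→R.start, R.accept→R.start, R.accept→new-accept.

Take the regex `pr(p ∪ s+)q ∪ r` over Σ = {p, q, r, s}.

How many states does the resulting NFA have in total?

18

By structural recursion:
Each of the 6 symbol leaves contributes a 2-state fragment.
  s+ = 4 states
  p ∪ s+ = 8 states
  pr(p ∪ s+)q = 14 states
  pr(p ∪ s+)q ∪ r = 18 states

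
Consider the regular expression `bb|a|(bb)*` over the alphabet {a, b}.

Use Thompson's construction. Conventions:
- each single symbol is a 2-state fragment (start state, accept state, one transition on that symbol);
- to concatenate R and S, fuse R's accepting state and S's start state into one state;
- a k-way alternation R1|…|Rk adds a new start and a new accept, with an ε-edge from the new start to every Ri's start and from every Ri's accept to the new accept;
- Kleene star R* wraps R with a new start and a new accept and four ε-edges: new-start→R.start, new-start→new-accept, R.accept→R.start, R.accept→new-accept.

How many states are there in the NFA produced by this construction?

12

Recursing over subexpressions:
Each of the 5 symbol leaves contributes a 2-state fragment.
  bb — 3 states
  bb — 3 states
  (bb)* — 5 states
  bb|a|(bb)* — 12 states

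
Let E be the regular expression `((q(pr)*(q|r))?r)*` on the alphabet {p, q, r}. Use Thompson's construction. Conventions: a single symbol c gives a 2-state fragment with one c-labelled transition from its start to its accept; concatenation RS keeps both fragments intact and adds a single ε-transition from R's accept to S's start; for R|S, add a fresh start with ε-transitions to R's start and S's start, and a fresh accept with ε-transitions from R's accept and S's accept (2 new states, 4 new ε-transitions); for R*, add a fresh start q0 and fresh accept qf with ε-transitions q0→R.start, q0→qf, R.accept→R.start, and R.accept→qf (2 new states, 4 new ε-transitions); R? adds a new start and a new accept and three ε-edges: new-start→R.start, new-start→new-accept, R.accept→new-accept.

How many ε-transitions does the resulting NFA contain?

Building bottom-up:
Each of the 6 symbol leaves contributes 0 ε-transitions.
  pr — 1 ε-transition
  (pr)* — 5 ε-transitions
  q|r — 4 ε-transitions
  q(pr)*(q|r) — 11 ε-transitions
  (q(pr)*(q|r))? — 14 ε-transitions
  (q(pr)*(q|r))?r — 15 ε-transitions
  ((q(pr)*(q|r))?r)* — 19 ε-transitions

19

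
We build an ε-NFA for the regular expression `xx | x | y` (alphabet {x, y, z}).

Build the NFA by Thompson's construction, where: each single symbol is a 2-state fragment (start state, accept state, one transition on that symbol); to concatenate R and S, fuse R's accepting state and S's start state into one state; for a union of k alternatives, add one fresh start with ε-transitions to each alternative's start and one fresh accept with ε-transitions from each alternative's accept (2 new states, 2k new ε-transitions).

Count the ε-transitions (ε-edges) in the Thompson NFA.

6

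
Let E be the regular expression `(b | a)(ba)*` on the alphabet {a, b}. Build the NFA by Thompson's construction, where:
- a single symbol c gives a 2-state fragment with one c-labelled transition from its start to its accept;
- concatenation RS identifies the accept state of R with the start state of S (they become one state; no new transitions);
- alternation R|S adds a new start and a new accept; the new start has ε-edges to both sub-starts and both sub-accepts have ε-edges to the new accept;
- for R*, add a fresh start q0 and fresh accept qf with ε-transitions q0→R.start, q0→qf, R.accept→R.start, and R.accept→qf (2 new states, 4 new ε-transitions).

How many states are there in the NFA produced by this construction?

Per subexpression:
Each of the 4 symbol leaves contributes a 2-state fragment.
  b | a = 6 states
  ba = 3 states
  (ba)* = 5 states
  (b | a)(ba)* = 10 states

10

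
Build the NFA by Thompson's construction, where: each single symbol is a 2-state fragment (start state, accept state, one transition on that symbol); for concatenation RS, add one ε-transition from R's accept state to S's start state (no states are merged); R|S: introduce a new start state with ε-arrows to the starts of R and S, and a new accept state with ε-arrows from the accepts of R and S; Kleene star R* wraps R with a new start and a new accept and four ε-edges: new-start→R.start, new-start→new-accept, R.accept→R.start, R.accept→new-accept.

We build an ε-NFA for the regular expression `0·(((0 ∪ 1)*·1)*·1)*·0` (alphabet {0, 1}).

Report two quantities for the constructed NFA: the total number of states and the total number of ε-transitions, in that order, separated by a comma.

By structural recursion:
Each of the 6 symbol leaves contributes 2 states and 0 ε-transitions.
  0 ∪ 1 : 6 states, 4 ε-transitions
  (0 ∪ 1)* : 8 states, 8 ε-transitions
  (0 ∪ 1)*·1 : 10 states, 9 ε-transitions
  ((0 ∪ 1)*·1)* : 12 states, 13 ε-transitions
  ((0 ∪ 1)*·1)*·1 : 14 states, 14 ε-transitions
  (((0 ∪ 1)*·1)*·1)* : 16 states, 18 ε-transitions
  0·(((0 ∪ 1)*·1)*·1)*·0 : 20 states, 20 ε-transitions

20, 20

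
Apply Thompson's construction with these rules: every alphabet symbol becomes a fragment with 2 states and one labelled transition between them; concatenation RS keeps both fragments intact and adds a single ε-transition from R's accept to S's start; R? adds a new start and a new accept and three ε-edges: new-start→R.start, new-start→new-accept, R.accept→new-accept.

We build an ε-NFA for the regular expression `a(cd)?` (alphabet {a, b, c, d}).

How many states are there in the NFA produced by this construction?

8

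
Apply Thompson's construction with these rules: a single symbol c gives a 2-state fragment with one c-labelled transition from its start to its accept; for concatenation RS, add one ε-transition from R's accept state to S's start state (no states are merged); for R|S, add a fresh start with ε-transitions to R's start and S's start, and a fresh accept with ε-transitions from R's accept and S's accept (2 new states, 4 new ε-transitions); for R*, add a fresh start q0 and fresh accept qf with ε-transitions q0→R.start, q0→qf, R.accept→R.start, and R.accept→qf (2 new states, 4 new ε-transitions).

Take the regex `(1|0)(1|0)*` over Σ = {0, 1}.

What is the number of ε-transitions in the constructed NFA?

13

Recursing over subexpressions:
Each of the 4 symbol leaves contributes 0 ε-transitions.
  1|0 → 4 ε-transitions
  1|0 → 4 ε-transitions
  (1|0)* → 8 ε-transitions
  (1|0)(1|0)* → 13 ε-transitions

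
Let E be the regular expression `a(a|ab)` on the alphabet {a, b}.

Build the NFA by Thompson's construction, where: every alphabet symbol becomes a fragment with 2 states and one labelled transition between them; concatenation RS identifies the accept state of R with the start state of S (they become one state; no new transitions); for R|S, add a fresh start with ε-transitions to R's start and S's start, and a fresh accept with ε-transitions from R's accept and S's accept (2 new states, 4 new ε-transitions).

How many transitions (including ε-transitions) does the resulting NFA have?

8

Recursing over subexpressions:
Each of the 4 symbol leaves contributes 1 transition (1 symbol, 0 ε).
  ab — 2 transitions (2 symbol, 0 ε)
  a|ab — 7 transitions (3 symbol, 4 ε)
  a(a|ab) — 8 transitions (4 symbol, 4 ε)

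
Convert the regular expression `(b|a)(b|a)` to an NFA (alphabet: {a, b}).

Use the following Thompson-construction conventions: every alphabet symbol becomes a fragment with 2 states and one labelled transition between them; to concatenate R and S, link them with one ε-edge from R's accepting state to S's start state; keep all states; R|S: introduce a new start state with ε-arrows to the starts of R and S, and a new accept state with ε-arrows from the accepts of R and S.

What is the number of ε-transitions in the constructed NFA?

9

Per subexpression:
Each of the 4 symbol leaves contributes 0 ε-transitions.
  b|a → 4 ε-transitions
  b|a → 4 ε-transitions
  (b|a)(b|a) → 9 ε-transitions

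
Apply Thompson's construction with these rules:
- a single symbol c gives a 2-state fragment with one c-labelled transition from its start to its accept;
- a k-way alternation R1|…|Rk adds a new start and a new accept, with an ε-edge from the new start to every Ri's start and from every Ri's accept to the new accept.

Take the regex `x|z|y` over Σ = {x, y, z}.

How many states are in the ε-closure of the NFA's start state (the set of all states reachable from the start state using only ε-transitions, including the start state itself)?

Let C(F) = |ε-closure(F.start)| within fragment F, and note whether F accepts ε. Symbol fragments have C = 1 and do not accept ε. Then:
  x|z|y — |ε-closure| = 1 + 1 + 1 + 1 = 4 (the new accept is not ε-reachable since no branch accepts ε)

4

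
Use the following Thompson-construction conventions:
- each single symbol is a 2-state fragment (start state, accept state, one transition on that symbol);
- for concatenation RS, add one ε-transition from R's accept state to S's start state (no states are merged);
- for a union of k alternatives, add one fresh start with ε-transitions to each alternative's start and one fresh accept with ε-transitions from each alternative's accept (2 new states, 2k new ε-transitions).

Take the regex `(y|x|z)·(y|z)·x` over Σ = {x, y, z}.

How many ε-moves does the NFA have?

Building bottom-up:
Each of the 6 symbol leaves contributes 0 ε-transitions.
  y|x|z → 6 ε-transitions
  y|z → 4 ε-transitions
  (y|x|z)·(y|z)·x → 12 ε-transitions

12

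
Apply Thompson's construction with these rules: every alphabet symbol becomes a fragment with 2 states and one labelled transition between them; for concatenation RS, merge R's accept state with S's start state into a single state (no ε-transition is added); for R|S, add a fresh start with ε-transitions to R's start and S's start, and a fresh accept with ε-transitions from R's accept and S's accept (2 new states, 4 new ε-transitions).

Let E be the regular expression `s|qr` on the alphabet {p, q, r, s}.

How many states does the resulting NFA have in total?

7

Per subexpression:
Each of the 3 symbol leaves contributes a 2-state fragment.
  qr — 3 states
  s|qr — 7 states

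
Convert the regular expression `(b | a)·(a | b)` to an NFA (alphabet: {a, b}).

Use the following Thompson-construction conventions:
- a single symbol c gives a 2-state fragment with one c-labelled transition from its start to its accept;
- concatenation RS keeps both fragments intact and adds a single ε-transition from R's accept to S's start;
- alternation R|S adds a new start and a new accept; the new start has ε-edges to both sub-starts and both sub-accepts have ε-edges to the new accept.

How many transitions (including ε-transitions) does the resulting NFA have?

Per subexpression:
Each of the 4 symbol leaves contributes 1 transition (1 symbol, 0 ε).
  b | a = 6 transitions (2 symbol, 4 ε)
  a | b = 6 transitions (2 symbol, 4 ε)
  (b | a)·(a | b) = 13 transitions (4 symbol, 9 ε)

13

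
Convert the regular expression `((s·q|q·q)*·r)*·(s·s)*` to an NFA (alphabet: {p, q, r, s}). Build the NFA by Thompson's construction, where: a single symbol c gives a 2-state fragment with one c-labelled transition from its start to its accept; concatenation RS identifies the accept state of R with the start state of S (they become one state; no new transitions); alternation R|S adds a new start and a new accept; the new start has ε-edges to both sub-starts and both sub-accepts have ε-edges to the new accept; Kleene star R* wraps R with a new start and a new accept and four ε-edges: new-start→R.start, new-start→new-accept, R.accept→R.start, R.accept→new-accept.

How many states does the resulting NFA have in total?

Building bottom-up:
Each of the 7 symbol leaves contributes a 2-state fragment.
  s·q : 3 states
  q·q : 3 states
  s·q|q·q : 8 states
  (s·q|q·q)* : 10 states
  (s·q|q·q)*·r : 11 states
  ((s·q|q·q)*·r)* : 13 states
  s·s : 3 states
  (s·s)* : 5 states
  ((s·q|q·q)*·r)*·(s·s)* : 17 states

17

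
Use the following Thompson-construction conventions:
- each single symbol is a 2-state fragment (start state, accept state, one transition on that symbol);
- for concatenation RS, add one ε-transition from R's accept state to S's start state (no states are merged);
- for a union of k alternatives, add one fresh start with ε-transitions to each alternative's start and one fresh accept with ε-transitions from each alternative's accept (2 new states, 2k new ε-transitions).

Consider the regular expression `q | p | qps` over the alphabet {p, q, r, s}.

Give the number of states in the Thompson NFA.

12

Bottom-up over the parse tree:
Each of the 5 symbol leaves contributes a 2-state fragment.
  qps = 6 states
  q | p | qps = 12 states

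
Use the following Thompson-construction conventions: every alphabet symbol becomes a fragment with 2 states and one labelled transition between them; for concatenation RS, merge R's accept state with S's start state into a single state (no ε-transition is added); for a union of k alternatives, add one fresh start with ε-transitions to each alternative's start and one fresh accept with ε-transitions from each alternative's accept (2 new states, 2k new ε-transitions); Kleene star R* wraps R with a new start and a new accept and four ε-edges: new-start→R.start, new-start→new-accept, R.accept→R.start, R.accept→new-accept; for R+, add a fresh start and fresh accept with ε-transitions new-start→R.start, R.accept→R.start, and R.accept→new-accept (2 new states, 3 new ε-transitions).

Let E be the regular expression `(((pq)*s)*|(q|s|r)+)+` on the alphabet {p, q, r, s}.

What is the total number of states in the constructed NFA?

22

Bottom-up over the parse tree:
Each of the 6 symbol leaves contributes a 2-state fragment.
  pq = 3 states
  (pq)* = 5 states
  (pq)*s = 6 states
  ((pq)*s)* = 8 states
  q|s|r = 8 states
  (q|s|r)+ = 10 states
  ((pq)*s)*|(q|s|r)+ = 20 states
  (((pq)*s)*|(q|s|r)+)+ = 22 states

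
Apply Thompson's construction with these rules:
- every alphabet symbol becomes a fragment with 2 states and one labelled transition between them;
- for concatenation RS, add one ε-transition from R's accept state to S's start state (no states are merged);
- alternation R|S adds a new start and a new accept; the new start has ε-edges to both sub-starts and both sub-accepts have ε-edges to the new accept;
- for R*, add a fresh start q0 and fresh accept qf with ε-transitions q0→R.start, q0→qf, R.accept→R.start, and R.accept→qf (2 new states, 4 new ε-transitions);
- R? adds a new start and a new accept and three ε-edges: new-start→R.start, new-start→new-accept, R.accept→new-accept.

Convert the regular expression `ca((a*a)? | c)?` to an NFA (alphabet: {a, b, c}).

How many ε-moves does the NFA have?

Building bottom-up:
Each of the 5 symbol leaves contributes 0 ε-transitions.
  a* — 4 ε-transitions
  a*a — 5 ε-transitions
  (a*a)? — 8 ε-transitions
  (a*a)? | c — 12 ε-transitions
  ((a*a)? | c)? — 15 ε-transitions
  ca((a*a)? | c)? — 17 ε-transitions

17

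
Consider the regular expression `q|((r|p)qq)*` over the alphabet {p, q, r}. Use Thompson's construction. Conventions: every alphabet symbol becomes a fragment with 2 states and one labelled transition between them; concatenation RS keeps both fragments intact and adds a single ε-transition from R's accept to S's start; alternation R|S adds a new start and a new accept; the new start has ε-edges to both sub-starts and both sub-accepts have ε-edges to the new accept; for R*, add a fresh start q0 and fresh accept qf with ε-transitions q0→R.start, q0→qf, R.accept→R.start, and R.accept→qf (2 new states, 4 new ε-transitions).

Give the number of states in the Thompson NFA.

Per subexpression:
Each of the 5 symbol leaves contributes a 2-state fragment.
  r|p → 6 states
  (r|p)qq → 10 states
  ((r|p)qq)* → 12 states
  q|((r|p)qq)* → 16 states

16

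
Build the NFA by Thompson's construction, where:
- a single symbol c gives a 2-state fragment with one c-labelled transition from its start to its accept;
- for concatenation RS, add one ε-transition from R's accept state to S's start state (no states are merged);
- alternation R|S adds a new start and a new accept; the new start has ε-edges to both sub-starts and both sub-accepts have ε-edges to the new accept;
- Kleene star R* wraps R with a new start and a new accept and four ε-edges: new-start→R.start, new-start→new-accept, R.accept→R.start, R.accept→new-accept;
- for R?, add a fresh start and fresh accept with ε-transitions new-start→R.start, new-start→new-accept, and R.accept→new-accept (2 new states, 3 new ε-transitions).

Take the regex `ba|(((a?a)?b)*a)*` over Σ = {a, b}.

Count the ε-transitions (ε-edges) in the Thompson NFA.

22

Per subexpression:
Each of the 6 symbol leaves contributes 0 ε-transitions.
  ba : 1 ε-transition
  a? : 3 ε-transitions
  a?a : 4 ε-transitions
  (a?a)? : 7 ε-transitions
  (a?a)?b : 8 ε-transitions
  ((a?a)?b)* : 12 ε-transitions
  ((a?a)?b)*a : 13 ε-transitions
  (((a?a)?b)*a)* : 17 ε-transitions
  ba|(((a?a)?b)*a)* : 22 ε-transitions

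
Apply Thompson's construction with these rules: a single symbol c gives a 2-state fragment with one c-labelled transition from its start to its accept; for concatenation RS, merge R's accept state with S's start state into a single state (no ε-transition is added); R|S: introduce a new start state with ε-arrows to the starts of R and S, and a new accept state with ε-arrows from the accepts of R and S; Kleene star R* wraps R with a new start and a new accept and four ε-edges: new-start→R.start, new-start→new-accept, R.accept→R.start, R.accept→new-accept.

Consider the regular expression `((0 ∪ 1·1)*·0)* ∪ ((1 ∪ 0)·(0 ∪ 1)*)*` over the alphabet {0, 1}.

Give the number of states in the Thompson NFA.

By structural recursion:
Each of the 8 symbol leaves contributes a 2-state fragment.
  1·1 — 3 states
  0 ∪ 1·1 — 7 states
  (0 ∪ 1·1)* — 9 states
  (0 ∪ 1·1)*·0 — 10 states
  ((0 ∪ 1·1)*·0)* — 12 states
  1 ∪ 0 — 6 states
  0 ∪ 1 — 6 states
  (0 ∪ 1)* — 8 states
  (1 ∪ 0)·(0 ∪ 1)* — 13 states
  ((1 ∪ 0)·(0 ∪ 1)*)* — 15 states
  ((0 ∪ 1·1)*·0)* ∪ ((1 ∪ 0)·(0 ∪ 1)*)* — 29 states

29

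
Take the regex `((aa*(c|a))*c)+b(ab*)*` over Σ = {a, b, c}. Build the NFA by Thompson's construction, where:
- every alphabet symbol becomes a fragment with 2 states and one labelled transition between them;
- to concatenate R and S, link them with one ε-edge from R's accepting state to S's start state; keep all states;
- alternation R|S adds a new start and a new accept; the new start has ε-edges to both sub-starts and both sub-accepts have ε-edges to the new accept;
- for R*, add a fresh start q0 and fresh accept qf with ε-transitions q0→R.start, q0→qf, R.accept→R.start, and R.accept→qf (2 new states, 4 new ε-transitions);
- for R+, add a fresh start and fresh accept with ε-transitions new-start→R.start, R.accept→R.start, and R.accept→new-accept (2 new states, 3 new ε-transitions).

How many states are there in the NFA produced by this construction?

28

Bottom-up over the parse tree:
Each of the 8 symbol leaves contributes a 2-state fragment.
  a* → 4 states
  c|a → 6 states
  aa*(c|a) → 12 states
  (aa*(c|a))* → 14 states
  (aa*(c|a))*c → 16 states
  ((aa*(c|a))*c)+ → 18 states
  b* → 4 states
  ab* → 6 states
  (ab*)* → 8 states
  ((aa*(c|a))*c)+b(ab*)* → 28 states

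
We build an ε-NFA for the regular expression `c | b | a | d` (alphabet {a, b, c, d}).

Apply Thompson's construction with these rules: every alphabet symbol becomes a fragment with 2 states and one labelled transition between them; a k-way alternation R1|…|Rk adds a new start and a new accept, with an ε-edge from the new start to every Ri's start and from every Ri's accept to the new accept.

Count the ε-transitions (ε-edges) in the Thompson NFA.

8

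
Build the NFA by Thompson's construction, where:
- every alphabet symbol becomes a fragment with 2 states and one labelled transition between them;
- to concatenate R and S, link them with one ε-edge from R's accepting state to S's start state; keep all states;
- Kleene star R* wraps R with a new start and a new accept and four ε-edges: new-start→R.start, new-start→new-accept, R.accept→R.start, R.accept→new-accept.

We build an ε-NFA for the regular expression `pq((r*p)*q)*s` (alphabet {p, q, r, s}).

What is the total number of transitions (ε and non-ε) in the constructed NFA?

23

Per subexpression:
Each of the 6 symbol leaves contributes 1 transition (1 symbol, 0 ε).
  r* — 5 transitions (1 symbol, 4 ε)
  r*p — 7 transitions (2 symbol, 5 ε)
  (r*p)* — 11 transitions (2 symbol, 9 ε)
  (r*p)*q — 13 transitions (3 symbol, 10 ε)
  ((r*p)*q)* — 17 transitions (3 symbol, 14 ε)
  pq((r*p)*q)*s — 23 transitions (6 symbol, 17 ε)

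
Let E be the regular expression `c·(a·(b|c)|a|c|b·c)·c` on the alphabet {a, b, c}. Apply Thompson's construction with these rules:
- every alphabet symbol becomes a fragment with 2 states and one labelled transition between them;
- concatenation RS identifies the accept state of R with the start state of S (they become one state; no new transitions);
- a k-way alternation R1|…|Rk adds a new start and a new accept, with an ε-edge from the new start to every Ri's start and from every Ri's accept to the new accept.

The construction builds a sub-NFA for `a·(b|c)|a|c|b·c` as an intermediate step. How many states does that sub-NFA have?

16

Fragment for `a·(b|c)|a|c|b·c`:
Each of the 7 symbol leaves contributes a 2-state fragment.
  b|c = 6 states
  a·(b|c) = 7 states
  b·c = 3 states
  a·(b|c)|a|c|b·c = 16 states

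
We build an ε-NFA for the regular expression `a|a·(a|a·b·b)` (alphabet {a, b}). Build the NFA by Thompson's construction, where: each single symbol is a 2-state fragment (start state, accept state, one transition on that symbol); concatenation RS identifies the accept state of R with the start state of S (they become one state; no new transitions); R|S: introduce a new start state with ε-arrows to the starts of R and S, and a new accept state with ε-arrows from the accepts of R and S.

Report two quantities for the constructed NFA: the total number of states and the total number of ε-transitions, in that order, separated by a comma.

Per subexpression:
Each of the 6 symbol leaves contributes 2 states and 0 ε-transitions.
  a·b·b : 4 states, 0 ε-transitions
  a|a·b·b : 8 states, 4 ε-transitions
  a·(a|a·b·b) : 9 states, 4 ε-transitions
  a|a·(a|a·b·b) : 13 states, 8 ε-transitions

13, 8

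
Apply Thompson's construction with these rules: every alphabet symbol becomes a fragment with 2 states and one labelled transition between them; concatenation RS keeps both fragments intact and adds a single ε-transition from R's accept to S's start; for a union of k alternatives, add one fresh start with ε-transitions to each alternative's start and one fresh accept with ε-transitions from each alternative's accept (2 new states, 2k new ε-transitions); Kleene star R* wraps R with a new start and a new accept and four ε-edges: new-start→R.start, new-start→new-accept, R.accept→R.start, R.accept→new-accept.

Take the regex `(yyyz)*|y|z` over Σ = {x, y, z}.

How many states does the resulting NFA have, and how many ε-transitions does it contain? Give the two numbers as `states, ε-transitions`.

16, 13

Bottom-up over the parse tree:
Each of the 6 symbol leaves contributes 2 states and 0 ε-transitions.
  yyyz : 8 states, 3 ε-transitions
  (yyyz)* : 10 states, 7 ε-transitions
  (yyyz)*|y|z : 16 states, 13 ε-transitions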